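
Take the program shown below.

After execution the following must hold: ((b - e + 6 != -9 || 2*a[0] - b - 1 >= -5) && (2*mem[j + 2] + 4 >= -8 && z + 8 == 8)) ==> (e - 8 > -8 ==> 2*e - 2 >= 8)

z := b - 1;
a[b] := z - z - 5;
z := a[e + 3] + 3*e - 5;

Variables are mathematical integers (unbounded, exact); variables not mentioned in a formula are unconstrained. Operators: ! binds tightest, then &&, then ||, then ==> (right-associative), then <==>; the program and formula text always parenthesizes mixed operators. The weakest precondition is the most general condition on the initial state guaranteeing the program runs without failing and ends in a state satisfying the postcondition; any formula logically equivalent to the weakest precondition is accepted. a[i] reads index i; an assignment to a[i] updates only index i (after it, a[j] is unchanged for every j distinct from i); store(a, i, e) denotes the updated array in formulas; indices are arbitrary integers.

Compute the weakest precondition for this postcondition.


Working backward. After the program, the postcondition ((b - e + 6 != -9 || 2*a[0] - b - 1 >= -5) && (2*mem[j + 2] + 4 >= -8 && z + 8 == 8)) ==> (e - 8 > -8 ==> 2*e - 2 >= 8) must hold; in canonical form it is ((b != e - 15 || 2*a[0] >= b - 4) && 2*mem[j + 2] >= -12 && z == 0) ==> (e > 0 ==> 2*e >= 10).
Before z := a[e + 3] + 3*e - 5: ((b != e - 15 || 2*a[0] >= b - 4) && 2*mem[j + 2] >= -12 && a[e + 3] + 3*e == 5) ==> (e > 0 ==> 2*e >= 10)
Before a[b] := z - z - 5: ((b != e - 15 || 2*store(a, b, -5)[0] >= b - 4) && 2*mem[j + 2] >= -12 && store(a, b, -5)[e + 3] + 3*e == 5) ==> (e > 0 ==> 2*e >= 10)
Before z := b - 1: ((b != e - 15 || 2*store(a, b, -5)[0] >= b - 4) && 2*mem[j + 2] >= -12 && store(a, b, -5)[e + 3] + 3*e == 5) ==> (e > 0 ==> 2*e >= 10)
Answer: WP = ((b != e - 15 || 2*store(a, b, -5)[0] >= b - 4) && 2*mem[j + 2] >= -12 && store(a, b, -5)[e + 3] + 3*e == 5) ==> (e > 0 ==> 2*e >= 10)


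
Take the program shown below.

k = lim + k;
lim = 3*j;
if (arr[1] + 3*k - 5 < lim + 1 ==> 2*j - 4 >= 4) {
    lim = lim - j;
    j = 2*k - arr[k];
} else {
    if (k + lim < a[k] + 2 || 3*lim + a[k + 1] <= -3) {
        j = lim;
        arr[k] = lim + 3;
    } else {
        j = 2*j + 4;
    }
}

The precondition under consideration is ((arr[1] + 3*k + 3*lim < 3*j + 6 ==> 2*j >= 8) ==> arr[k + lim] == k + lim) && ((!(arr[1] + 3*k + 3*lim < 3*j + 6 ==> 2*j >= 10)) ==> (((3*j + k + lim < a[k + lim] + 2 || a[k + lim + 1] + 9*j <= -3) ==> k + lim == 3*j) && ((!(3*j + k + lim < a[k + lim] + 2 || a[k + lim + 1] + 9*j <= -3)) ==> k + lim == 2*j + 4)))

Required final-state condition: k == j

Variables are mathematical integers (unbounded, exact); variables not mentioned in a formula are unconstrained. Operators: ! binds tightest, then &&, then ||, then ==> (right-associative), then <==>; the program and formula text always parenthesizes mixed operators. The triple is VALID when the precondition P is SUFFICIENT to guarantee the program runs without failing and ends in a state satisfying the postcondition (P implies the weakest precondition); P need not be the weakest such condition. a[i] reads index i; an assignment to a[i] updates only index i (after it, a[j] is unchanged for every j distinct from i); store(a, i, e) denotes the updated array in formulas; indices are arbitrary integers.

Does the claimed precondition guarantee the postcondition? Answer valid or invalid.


Working backward. After the program, k == j must hold.
Then branch requires arr[k] == k; else branch requires ((k + lim < a[k] + 2 || a[k + 1] + 3*lim <= -3) ==> k == lim) && ((!(k + lim < a[k] + 2 || a[k + 1] + 3*lim <= -3)) ==> k == 2*j + 4).
Before the if: ((arr[1] + 3*k < lim + 6 ==> 2*j >= 8) ==> arr[k] == k) && ((!(arr[1] + 3*k < lim + 6 ==> 2*j >= 8)) ==> (((k + lim < a[k] + 2 || a[k + 1] + 3*lim <= -3) ==> k == lim) && ((!(k + lim < a[k] + 2 || a[k + 1] + 3*lim <= -3)) ==> k == 2*j + 4)))
Before lim := 3*j: ((arr[1] + 3*k < 3*j + 6 ==> 2*j >= 8) ==> arr[k] == k) && ((!(arr[1] + 3*k < 3*j + 6 ==> 2*j >= 8)) ==> (((3*j + k < a[k] + 2 || a[k + 1] + 9*j <= -3) ==> k == 3*j) && ((!(3*j + k < a[k] + 2 || a[k + 1] + 9*j <= -3)) ==> k == 2*j + 4)))
Before k := lim + k: ((arr[1] + 3*k + 3*lim < 3*j + 6 ==> 2*j >= 8) ==> arr[k + lim] == k + lim) && ((!(arr[1] + 3*k + 3*lim < 3*j + 6 ==> 2*j >= 8)) ==> (((3*j + k + lim < a[k + lim] + 2 || a[k + lim + 1] + 9*j <= -3) ==> k + lim == 3*j) && ((!(3*j + k + lim < a[k + lim] + 2 || a[k + lim + 1] + 9*j <= -3)) ==> k + lim == 2*j + 4)))
The weakest precondition is ((arr[1] + 3*k + 3*lim < 3*j + 6 ==> 2*j >= 8) ==> arr[k + lim] == k + lim) && ((!(arr[1] + 3*k + 3*lim < 3*j + 6 ==> 2*j >= 8)) ==> (((3*j + k + lim < a[k + lim] + 2 || a[k + lim + 1] + 9*j <= -3) ==> k + lim == 3*j) && ((!(3*j + k + lim < a[k + lim] + 2 || a[k + lim + 1] + 9*j <= -3)) ==> k + lim == 2*j + 4))).
Check whether ((arr[1] + 3*k + 3*lim < 3*j + 6 ==> 2*j >= 8) ==> arr[k + lim] == k + lim) && ((!(arr[1] + 3*k + 3*lim < 3*j + 6 ==> 2*j >= 10)) ==> (((3*j + k + lim < a[k + lim] + 2 || a[k + lim + 1] + 9*j <= -3) ==> k + lim == 3*j) && ((!(3*j + k + lim < a[k + lim] + 2 || a[k + lim + 1] + 9*j <= -3)) ==> k + lim == 2*j + 4))) implies it.
Every state satisfying the precondition satisfies the weakest precondition: the implication holds.
Answer: valid


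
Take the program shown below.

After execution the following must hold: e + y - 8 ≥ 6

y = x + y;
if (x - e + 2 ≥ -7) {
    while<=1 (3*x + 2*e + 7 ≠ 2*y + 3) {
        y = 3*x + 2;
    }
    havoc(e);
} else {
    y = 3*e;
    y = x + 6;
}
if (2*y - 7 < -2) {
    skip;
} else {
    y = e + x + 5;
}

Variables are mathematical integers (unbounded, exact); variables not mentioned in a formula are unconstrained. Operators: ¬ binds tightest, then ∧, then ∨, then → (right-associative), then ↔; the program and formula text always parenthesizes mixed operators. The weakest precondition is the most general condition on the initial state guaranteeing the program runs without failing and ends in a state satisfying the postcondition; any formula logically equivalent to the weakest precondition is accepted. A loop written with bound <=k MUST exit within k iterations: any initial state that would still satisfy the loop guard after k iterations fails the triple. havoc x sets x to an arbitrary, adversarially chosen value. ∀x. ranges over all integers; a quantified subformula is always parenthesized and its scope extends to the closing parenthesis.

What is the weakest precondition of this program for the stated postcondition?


Working backward. After the program, the postcondition e + y - 8 ≥ 6 must hold; in canonical form it is e + y ≥ 14.
Then branch requires e + y ≥ 14; else branch requires 2*e + x ≥ 9.
Before the if: (2*y < 5 → e + y ≥ 14) ∧ ((¬(2*y < 5)) → 2*e + x ≥ 9)
Then branch requires (2*e + 3*x ≠ 2*y - 4 → ((¬(2*e ≠ 3*x)) ∧ (∀e_1. ((6*x < 1 → e_1 + 3*x ≥ 12) ∧ ((¬(6*x < 1)) → 2*e_1 + x ≥ 9))))) ∧ ((¬(2*e + 3*x ≠ 2*y - 4)) → (∀e_1. ((2*y < 5 → e_1 + y ≥ 14) ∧ ((¬(2*y < 5)) → 2*e_1 + x ≥ 9)))); else branch requires (2*x < -7 → e + x ≥ 8) ∧ ((¬(2*x < -7)) → 2*e + x ≥ 9).
Before the if: (x ≥ e - 9 → ((2*e + 3*x ≠ 2*y - 4 → ((¬(2*e ≠ 3*x)) ∧ (∀e_1. ((6*x < 1 → e_1 + 3*x ≥ 12) ∧ ((¬(6*x < 1)) → 2*e_1 + x ≥ 9))))) ∧ ((¬(2*e + 3*x ≠ 2*y - 4)) → (∀e_1. ((2*y < 5 → e_1 + y ≥ 14) ∧ ((¬(2*y < 5)) → 2*e_1 + x ≥ 9)))))) ∧ ((¬(x ≥ e - 9)) → ((2*x < -7 → e + x ≥ 8) ∧ ((¬(2*x < -7)) → 2*e + x ≥ 9)))
Before y := x + y: (x ≥ e - 9 → ((2*e + x ≠ 2*y - 4 → ((¬(2*e ≠ 3*x)) ∧ (∀e_1. ((6*x < 1 → e_1 + 3*x ≥ 12) ∧ ((¬(6*x < 1)) → 2*e_1 + x ≥ 9))))) ∧ ((¬(2*e + x ≠ 2*y - 4)) → (∀e_1. ((2*x + 2*y < 5 → e_1 + x + y ≥ 14) ∧ ((¬(2*x + 2*y < 5)) → 2*e_1 + x ≥ 9)))))) ∧ ((¬(x ≥ e - 9)) → ((2*x < -7 → e + x ≥ 8) ∧ ((¬(2*x < -7)) → 2*e + x ≥ 9)))
Answer: WP = (x ≥ e - 9 → ((2*e + x ≠ 2*y - 4 → ((¬(2*e ≠ 3*x)) ∧ (∀e_1. ((6*x < 1 → e_1 + 3*x ≥ 12) ∧ ((¬(6*x < 1)) → 2*e_1 + x ≥ 9))))) ∧ ((¬(2*e + x ≠ 2*y - 4)) → (∀e_1. ((2*x + 2*y < 5 → e_1 + x + y ≥ 14) ∧ ((¬(2*x + 2*y < 5)) → 2*e_1 + x ≥ 9)))))) ∧ ((¬(x ≥ e - 9)) → ((2*x < -7 → e + x ≥ 8) ∧ ((¬(2*x < -7)) → 2*e + x ≥ 9)))


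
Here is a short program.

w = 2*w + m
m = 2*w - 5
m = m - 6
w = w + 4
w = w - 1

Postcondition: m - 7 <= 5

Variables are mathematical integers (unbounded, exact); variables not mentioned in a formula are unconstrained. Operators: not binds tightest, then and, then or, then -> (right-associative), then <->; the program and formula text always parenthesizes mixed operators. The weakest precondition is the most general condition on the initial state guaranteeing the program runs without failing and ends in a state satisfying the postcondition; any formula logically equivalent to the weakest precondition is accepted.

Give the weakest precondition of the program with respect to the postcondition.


Working backward. After the program, the postcondition m - 7 <= 5 must hold; in canonical form it is m <= 12.
Before w := w - 1: m <= 12
Before w := w + 4: m <= 12
Before m := m - 6: m <= 18
Before m := 2*w - 5: 2*w <= 23
Before w := 2*w + m: 2*m + 4*w <= 23
Answer: WP = 2*m + 4*w <= 23


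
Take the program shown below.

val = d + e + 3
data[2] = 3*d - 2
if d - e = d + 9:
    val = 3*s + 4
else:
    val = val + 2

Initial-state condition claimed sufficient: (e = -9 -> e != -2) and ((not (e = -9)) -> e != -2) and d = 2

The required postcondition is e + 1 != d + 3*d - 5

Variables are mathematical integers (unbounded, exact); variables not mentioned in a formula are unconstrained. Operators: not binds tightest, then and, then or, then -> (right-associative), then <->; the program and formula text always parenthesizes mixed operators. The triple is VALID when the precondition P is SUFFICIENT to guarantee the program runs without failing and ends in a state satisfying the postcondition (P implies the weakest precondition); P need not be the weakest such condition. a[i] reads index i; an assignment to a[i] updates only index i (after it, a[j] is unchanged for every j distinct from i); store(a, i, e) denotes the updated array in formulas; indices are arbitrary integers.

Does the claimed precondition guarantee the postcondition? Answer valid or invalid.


Working backward. After the program, the postcondition e + 1 != d + 3*d - 5 must hold; in canonical form it is e != 4*d - 6.
Then branch requires e != 4*d - 6; else branch requires e != 4*d - 6.
Before the if: (e = -9 -> e != 4*d - 6) and ((not (e = -9)) -> e != 4*d - 6)
Before data[2] := 3*d - 2: (e = -9 -> e != 4*d - 6) and ((not (e = -9)) -> e != 4*d - 6)
Before val := d + e + 3: (e = -9 -> e != 4*d - 6) and ((not (e = -9)) -> e != 4*d - 6)
The weakest precondition is (e = -9 -> e != 4*d - 6) and ((not (e = -9)) -> e != 4*d - 6).
Check whether (e = -9 -> e != -2) and ((not (e = -9)) -> e != -2) and d = 2 implies it.
Countermodel: at the initial state d = 2, e = 2, the precondition holds but the weakest precondition fails.
Answer: invalid


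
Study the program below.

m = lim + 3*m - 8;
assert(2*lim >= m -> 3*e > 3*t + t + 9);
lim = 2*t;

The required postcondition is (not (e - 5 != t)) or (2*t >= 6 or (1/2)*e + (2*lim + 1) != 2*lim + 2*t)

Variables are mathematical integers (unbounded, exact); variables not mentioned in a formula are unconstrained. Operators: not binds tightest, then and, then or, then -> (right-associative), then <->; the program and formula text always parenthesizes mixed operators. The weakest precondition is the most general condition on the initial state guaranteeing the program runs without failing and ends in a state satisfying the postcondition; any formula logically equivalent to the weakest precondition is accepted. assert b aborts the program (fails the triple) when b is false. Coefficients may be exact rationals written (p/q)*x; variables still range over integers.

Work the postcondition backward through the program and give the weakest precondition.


Working backward. After the program, the postcondition (not (e - 5 != t)) or (2*t >= 6 or (1/2)*e + (2*lim + 1) != 2*lim + 2*t) must hold; in canonical form it is (not (e != t + 5)) or 2*t >= 6 or (1/2)*e != 2*t - 1.
Before lim := 2*t: (not (e != t + 5)) or 2*t >= 6 or (1/2)*e != 2*t - 1
Before assert 2*lim >= m -> 3*e > 3*t + t + 9: (2*lim >= m -> 3*e > 4*t + 9) and ((not (e != t + 5)) or 2*t >= 6 or (1/2)*e != 2*t - 1)
Before m := lim + 3*m - 8: (lim >= 3*m - 8 -> 3*e > 4*t + 9) and ((not (e != t + 5)) or 2*t >= 6 or (1/2)*e != 2*t - 1)
Answer: WP = (lim >= 3*m - 8 -> 3*e > 4*t + 9) and ((not (e != t + 5)) or 2*t >= 6 or (1/2)*e != 2*t - 1)


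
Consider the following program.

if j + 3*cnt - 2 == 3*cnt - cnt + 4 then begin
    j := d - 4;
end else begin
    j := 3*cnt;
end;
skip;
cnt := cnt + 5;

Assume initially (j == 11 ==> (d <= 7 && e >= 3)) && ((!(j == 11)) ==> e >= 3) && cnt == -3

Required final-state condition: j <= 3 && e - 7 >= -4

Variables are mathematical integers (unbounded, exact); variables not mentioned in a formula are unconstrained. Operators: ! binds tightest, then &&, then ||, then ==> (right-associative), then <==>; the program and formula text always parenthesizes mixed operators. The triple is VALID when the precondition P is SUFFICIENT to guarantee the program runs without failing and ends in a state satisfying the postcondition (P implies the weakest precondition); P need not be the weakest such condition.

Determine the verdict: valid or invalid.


Working backward. After the program, the postcondition j <= 3 && e - 7 >= -4 must hold; in canonical form it is j <= 3 && e >= 3.
Before cnt := cnt + 5: j <= 3 && e >= 3
Before skip: j <= 3 && e >= 3
Then branch requires d <= 7 && e >= 3; else branch requires 3*cnt <= 3 && e >= 3.
Before the if: (cnt + j == 6 ==> (d <= 7 && e >= 3)) && ((!(cnt + j == 6)) ==> (3*cnt <= 3 && e >= 3))
The weakest precondition is (cnt + j == 6 ==> (d <= 7 && e >= 3)) && ((!(cnt + j == 6)) ==> (3*cnt <= 3 && e >= 3)).
Check whether (j == 11 ==> (d <= 7 && e >= 3)) && ((!(j == 11)) ==> e >= 3) && cnt == -3 implies it.
Countermodel: at the initial state cnt = -3, d = 8, e = 3, j = 9, the precondition holds but the weakest precondition fails.
Answer: invalid


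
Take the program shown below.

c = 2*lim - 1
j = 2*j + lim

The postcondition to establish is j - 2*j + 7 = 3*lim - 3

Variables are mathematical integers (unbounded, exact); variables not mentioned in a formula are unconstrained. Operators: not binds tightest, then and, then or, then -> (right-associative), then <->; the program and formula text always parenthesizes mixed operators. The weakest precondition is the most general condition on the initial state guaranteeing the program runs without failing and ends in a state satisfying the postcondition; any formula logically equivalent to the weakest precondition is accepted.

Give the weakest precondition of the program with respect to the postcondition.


Working backward. After the program, the postcondition j - 2*j + 7 = 3*lim - 3 must hold; in canonical form it is j + 3*lim = 10.
Before j := 2*j + lim: 2*j + 4*lim = 10
Before c := 2*lim - 1: 2*j + 4*lim = 10
Answer: WP = 2*j + 4*lim = 10


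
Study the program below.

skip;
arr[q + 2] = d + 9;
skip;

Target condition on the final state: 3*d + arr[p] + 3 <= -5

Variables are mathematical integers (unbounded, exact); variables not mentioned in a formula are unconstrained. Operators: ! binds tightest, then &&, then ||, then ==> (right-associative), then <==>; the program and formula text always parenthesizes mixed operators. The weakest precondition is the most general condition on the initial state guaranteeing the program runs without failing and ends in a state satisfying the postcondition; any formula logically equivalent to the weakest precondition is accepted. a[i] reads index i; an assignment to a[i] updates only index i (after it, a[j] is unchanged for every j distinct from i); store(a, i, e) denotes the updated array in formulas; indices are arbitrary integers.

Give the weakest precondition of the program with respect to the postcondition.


Working backward. After the program, the postcondition 3*d + arr[p] + 3 <= -5 must hold; in canonical form it is arr[p] + 3*d <= -8.
Before skip: arr[p] + 3*d <= -8
Before arr[q + 2] := d + 9: store(arr, q + 2, d + 9)[p] + 3*d <= -8
Before skip: store(arr, q + 2, d + 9)[p] + 3*d <= -8
Answer: WP = store(arr, q + 2, d + 9)[p] + 3*d <= -8


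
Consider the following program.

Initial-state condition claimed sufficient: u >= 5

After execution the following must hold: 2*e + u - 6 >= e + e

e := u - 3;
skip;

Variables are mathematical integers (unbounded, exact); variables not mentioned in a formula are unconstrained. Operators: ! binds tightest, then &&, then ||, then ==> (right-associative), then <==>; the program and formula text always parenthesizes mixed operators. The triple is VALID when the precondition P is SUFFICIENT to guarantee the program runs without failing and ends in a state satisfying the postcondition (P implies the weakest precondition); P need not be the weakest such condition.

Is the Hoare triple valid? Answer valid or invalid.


Working backward. After the program, the postcondition 2*e + u - 6 >= e + e must hold; in canonical form it is u >= 6.
Before skip: u >= 6
Before e := u - 3: u >= 6
The weakest precondition is u >= 6.
Check whether u >= 5 implies it.
Countermodel: at the initial state u = 5, the precondition holds but the weakest precondition fails.
Answer: invalid


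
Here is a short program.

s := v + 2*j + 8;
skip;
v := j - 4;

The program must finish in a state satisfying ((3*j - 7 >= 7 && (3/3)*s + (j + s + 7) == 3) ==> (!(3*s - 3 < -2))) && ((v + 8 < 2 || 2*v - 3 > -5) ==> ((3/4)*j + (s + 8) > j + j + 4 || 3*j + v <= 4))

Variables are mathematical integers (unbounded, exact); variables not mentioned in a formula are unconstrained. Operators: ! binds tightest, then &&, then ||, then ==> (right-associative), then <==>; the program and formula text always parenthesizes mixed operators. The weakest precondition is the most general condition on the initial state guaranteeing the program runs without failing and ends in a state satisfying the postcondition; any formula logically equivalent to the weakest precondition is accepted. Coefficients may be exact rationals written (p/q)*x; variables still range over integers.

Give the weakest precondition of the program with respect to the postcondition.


Working backward. After the program, the postcondition ((3*j - 7 >= 7 && (3/3)*s + (j + s + 7) == 3) ==> (!(3*s - 3 < -2))) && ((v + 8 < 2 || 2*v - 3 > -5) ==> ((3/4)*j + (s + 8) > j + j + 4 || 3*j + v <= 4)) must hold; in canonical form it is ((3*j >= 14 && j + 2*s == -4) ==> (!(3*s < 1))) && ((v < -6 || 2*v > -2) ==> (s > (5/4)*j - 4 || 3*j + v <= 4)).
Before v := j - 4: ((3*j >= 14 && j + 2*s == -4) ==> (!(3*s < 1))) && ((j < -2 || 2*j > 6) ==> (s > (5/4)*j - 4 || 4*j <= 8))
Before skip: ((3*j >= 14 && j + 2*s == -4) ==> (!(3*s < 1))) && ((j < -2 || 2*j > 6) ==> (s > (5/4)*j - 4 || 4*j <= 8))
Before s := v + 2*j + 8: ((3*j >= 14 && 5*j + 2*v == -20) ==> (!(6*j + 3*v < -23))) && ((j < -2 || 2*j > 6) ==> ((3/4)*j + v > -12 || 4*j <= 8))
Answer: WP = ((3*j >= 14 && 5*j + 2*v == -20) ==> (!(6*j + 3*v < -23))) && ((j < -2 || 2*j > 6) ==> ((3/4)*j + v > -12 || 4*j <= 8))


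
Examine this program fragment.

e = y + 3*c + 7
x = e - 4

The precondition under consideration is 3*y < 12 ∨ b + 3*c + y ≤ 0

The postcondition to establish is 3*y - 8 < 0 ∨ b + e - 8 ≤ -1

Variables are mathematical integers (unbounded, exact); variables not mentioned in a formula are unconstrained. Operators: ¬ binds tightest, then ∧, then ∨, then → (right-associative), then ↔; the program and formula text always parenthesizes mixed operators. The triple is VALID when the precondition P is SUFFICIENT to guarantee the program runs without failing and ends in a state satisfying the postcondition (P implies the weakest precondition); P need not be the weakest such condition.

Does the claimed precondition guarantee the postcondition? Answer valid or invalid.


Working backward. After the program, the postcondition 3*y - 8 < 0 ∨ b + e - 8 ≤ -1 must hold; in canonical form it is 3*y < 8 ∨ b + e ≤ 7.
Before x := e - 4: 3*y < 8 ∨ b + e ≤ 7
Before e := y + 3*c + 7: 3*y < 8 ∨ b + 3*c + y ≤ 0
The weakest precondition is 3*y < 8 ∨ b + 3*c + y ≤ 0.
Check whether 3*y < 12 ∨ b + 3*c + y ≤ 0 implies it.
Countermodel: at the initial state b = -2, c = 0, y = 3, the precondition holds but the weakest precondition fails.
Answer: invalid


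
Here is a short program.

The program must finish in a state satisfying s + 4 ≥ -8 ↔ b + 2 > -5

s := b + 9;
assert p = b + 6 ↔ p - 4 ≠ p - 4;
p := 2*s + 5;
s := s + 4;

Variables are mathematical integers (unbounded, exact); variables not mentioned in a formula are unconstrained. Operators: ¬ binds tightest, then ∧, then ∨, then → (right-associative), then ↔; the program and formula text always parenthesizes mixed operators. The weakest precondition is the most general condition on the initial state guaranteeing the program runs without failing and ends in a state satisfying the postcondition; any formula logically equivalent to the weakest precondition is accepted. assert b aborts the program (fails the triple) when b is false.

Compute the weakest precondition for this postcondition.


Working backward. After the program, the postcondition s + 4 ≥ -8 ↔ b + 2 > -5 must hold; in canonical form it is s ≥ -12 ↔ b > -7.
Before s := s + 4: s ≥ -16 ↔ b > -7
Before p := 2*s + 5: s ≥ -16 ↔ b > -7
Before assert p = b + 6 ↔ p - 4 ≠ p - 4: (¬(p = b + 6)) ∧ (s ≥ -16 ↔ b > -7)
Before s := b + 9: (¬(p = b + 6)) ∧ (b ≥ -25 ↔ b > -7)
Answer: WP = (¬(p = b + 6)) ∧ (b ≥ -25 ↔ b > -7)


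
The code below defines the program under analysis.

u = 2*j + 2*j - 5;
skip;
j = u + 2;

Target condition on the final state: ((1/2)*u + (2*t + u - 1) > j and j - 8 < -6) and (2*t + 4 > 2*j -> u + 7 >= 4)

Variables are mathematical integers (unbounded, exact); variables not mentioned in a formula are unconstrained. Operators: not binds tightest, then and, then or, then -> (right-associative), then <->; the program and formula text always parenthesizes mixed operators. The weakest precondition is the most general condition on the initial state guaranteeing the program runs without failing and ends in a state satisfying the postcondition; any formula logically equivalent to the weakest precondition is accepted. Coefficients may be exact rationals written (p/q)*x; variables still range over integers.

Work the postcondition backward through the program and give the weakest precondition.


Working backward. After the program, the postcondition ((1/2)*u + (2*t + u - 1) > j and j - 8 < -6) and (2*t + 4 > 2*j -> u + 7 >= 4) must hold; in canonical form it is 2*t + (3/2)*u > j + 1 and j < 2 and (2*t > 2*j - 4 -> u >= -3).
Before j := u + 2: 2*t + (1/2)*u > 3 and u < 0 and (2*t > 2*u -> u >= -3)
Before skip: 2*t + (1/2)*u > 3 and u < 0 and (2*t > 2*u -> u >= -3)
Before u := 2*j + 2*j - 5: 2*j + 2*t > 11/2 and 4*j < 5 and (2*t > 8*j - 10 -> 4*j >= 2)
Answer: WP = 2*j + 2*t > 11/2 and 4*j < 5 and (2*t > 8*j - 10 -> 4*j >= 2)


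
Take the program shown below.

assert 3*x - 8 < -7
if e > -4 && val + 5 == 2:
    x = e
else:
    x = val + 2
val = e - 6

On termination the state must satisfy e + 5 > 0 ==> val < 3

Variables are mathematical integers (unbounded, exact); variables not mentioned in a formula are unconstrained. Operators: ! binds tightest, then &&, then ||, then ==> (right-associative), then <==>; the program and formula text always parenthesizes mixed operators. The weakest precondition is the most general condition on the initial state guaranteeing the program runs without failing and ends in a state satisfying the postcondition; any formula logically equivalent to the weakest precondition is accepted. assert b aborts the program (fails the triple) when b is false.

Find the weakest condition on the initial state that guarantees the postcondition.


Working backward. After the program, the postcondition e + 5 > 0 ==> val < 3 must hold; in canonical form it is e > -5 ==> val < 3.
Before val := e - 6: e > -5 ==> e < 9
Then branch requires e > -5 ==> e < 9; else branch requires e > -5 ==> e < 9.
Before the if: ((e > -4 && val == -3) ==> (e > -5 ==> e < 9)) && ((!(e > -4 && val == -3)) ==> (e > -5 ==> e < 9))
Before assert 3*x - 8 < -7: 3*x < 1 && ((e > -4 && val == -3) ==> (e > -5 ==> e < 9)) && ((!(e > -4 && val == -3)) ==> (e > -5 ==> e < 9))
Answer: WP = 3*x < 1 && ((e > -4 && val == -3) ==> (e > -5 ==> e < 9)) && ((!(e > -4 && val == -3)) ==> (e > -5 ==> e < 9))


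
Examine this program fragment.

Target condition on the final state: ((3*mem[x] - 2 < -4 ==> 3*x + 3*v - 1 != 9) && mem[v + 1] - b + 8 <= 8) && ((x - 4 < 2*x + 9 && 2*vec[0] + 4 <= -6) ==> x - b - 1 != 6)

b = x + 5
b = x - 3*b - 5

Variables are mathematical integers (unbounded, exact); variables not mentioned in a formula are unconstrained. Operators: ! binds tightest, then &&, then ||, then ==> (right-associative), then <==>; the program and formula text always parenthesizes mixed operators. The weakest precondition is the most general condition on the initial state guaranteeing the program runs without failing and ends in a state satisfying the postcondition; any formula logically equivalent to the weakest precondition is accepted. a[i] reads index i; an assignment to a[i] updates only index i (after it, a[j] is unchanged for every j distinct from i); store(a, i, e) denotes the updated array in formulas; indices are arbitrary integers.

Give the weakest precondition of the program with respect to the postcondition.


Working backward. After the program, the postcondition ((3*mem[x] - 2 < -4 ==> 3*x + 3*v - 1 != 9) && mem[v + 1] - b + 8 <= 8) && ((x - 4 < 2*x + 9 && 2*vec[0] + 4 <= -6) ==> x - b - 1 != 6) must hold; in canonical form it is (3*mem[x] < -2 ==> 3*v + 3*x != 10) && mem[v + 1] <= b && ((x > -13 && 2*vec[0] <= -10) ==> x != b + 7).
Before b := x - 3*b - 5: (3*mem[x] < -2 ==> 3*v + 3*x != 10) && mem[v + 1] + 3*b <= x - 5 && ((x > -13 && 2*vec[0] <= -10) ==> 3*b != 2)
Before b := x + 5: (3*mem[x] < -2 ==> 3*v + 3*x != 10) && mem[v + 1] + 2*x <= -20 && ((x > -13 && 2*vec[0] <= -10) ==> 3*x != -13)
Answer: WP = (3*mem[x] < -2 ==> 3*v + 3*x != 10) && mem[v + 1] + 2*x <= -20 && ((x > -13 && 2*vec[0] <= -10) ==> 3*x != -13)


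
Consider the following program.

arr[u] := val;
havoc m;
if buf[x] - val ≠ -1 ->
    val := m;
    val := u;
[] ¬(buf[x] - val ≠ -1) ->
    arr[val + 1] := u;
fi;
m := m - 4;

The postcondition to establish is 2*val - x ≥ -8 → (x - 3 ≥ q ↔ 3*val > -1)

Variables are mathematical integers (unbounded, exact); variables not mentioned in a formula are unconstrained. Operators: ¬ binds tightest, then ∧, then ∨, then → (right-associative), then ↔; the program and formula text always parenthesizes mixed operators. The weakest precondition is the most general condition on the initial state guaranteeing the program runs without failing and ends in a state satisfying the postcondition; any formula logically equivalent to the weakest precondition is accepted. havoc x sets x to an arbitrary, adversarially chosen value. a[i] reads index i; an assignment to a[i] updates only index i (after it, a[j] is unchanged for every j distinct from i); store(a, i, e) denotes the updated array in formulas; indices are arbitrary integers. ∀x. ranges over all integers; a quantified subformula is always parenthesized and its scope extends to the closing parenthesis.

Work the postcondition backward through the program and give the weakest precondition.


Working backward. After the program, the postcondition 2*val - x ≥ -8 → (x - 3 ≥ q ↔ 3*val > -1) must hold; in canonical form it is 2*val ≥ x - 8 → (x ≥ q + 3 ↔ 3*val > -1).
Before m := m - 4: 2*val ≥ x - 8 → (x ≥ q + 3 ↔ 3*val > -1)
Then branch requires 2*u ≥ x - 8 → (x ≥ q + 3 ↔ 3*u > -1); else branch requires 2*val ≥ x - 8 → (x ≥ q + 3 ↔ 3*val > -1).
Before the if: (buf[x] ≠ val - 1 → (2*u ≥ x - 8 → (x ≥ q + 3 ↔ 3*u > -1))) ∧ ((¬(buf[x] ≠ val - 1)) → (2*val ≥ x - 8 → (x ≥ q + 3 ↔ 3*val > -1)))
Before havoc m: (buf[x] ≠ val - 1 → (2*u ≥ x - 8 → (x ≥ q + 3 ↔ 3*u > -1))) ∧ ((¬(buf[x] ≠ val - 1)) → (2*val ≥ x - 8 → (x ≥ q + 3 ↔ 3*val > -1)))
Before arr[u] := val: (buf[x] ≠ val - 1 → (2*u ≥ x - 8 → (x ≥ q + 3 ↔ 3*u > -1))) ∧ ((¬(buf[x] ≠ val - 1)) → (2*val ≥ x - 8 → (x ≥ q + 3 ↔ 3*val > -1)))
Answer: WP = (buf[x] ≠ val - 1 → (2*u ≥ x - 8 → (x ≥ q + 3 ↔ 3*u > -1))) ∧ ((¬(buf[x] ≠ val - 1)) → (2*val ≥ x - 8 → (x ≥ q + 3 ↔ 3*val > -1)))


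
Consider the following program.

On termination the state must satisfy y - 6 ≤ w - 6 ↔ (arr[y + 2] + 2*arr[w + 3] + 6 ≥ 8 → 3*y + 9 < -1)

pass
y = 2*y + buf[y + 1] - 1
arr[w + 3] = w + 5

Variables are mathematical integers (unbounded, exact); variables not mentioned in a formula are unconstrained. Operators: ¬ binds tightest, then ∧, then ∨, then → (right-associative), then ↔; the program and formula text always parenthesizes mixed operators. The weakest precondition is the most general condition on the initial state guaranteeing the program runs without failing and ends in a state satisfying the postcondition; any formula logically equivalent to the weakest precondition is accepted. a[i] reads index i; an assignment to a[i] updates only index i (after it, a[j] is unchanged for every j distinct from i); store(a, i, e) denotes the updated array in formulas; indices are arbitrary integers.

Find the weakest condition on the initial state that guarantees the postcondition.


Working backward. After the program, the postcondition y - 6 ≤ w - 6 ↔ (arr[y + 2] + 2*arr[w + 3] + 6 ≥ 8 → 3*y + 9 < -1) must hold; in canonical form it is y ≤ w ↔ (2*arr[w + 3] + arr[y + 2] ≥ 2 → 3*y < -10).
Before arr[w + 3] := w + 5: y ≤ w ↔ (2*store(arr, w + 3, w + 5)[w + 3] + store(arr, w + 3, w + 5)[y + 2] ≥ 2 → 3*y < -10)
Before y := 2*y + buf[y + 1] - 1: buf[y + 1] + 2*y ≤ w + 1 ↔ (store(arr, w + 3, w + 5)[buf[y + 1] + 2*y + 1] + 2*store(arr, w + 3, w + 5)[w + 3] ≥ 2 → 3*buf[y + 1] + 6*y < -7)
Before skip: buf[y + 1] + 2*y ≤ w + 1 ↔ (store(arr, w + 3, w + 5)[buf[y + 1] + 2*y + 1] + 2*store(arr, w + 3, w + 5)[w + 3] ≥ 2 → 3*buf[y + 1] + 6*y < -7)
Answer: WP = buf[y + 1] + 2*y ≤ w + 1 ↔ (store(arr, w + 3, w + 5)[buf[y + 1] + 2*y + 1] + 2*store(arr, w + 3, w + 5)[w + 3] ≥ 2 → 3*buf[y + 1] + 6*y < -7)


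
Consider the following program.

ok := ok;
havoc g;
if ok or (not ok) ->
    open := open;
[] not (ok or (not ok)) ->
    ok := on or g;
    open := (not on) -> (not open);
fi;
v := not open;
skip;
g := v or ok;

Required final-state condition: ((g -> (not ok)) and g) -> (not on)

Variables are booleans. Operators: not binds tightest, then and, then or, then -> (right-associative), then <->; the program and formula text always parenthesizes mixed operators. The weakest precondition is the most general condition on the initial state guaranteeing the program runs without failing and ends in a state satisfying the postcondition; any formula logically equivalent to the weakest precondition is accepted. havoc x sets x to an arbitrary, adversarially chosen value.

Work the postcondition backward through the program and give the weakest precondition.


Working backward. After the program, ((g -> (not ok)) and g) -> (not on) must hold.
Before g := v or ok: (((v or ok) -> (not ok)) and (v or ok)) -> (not on)
Before skip: (((v or ok) -> (not ok)) and (v or ok)) -> (not on)
Before v := not open: ((((not open) or ok) -> (not ok)) and ((not open) or ok)) -> (not on)
Then branch requires ((((not open) or ok) -> (not ok)) and ((not open) or ok)) -> (not on); else branch requires ((((not ((not on) -> (not open))) or on or g) -> (not (on or g))) and ((not ((not on) -> (not open))) or on or g)) -> (not on).
Before the if: ((((not open) or ok) -> (not ok)) and ((not open) or ok)) -> (not on)
Before havoc g: ((((not open) or ok) -> (not ok)) and ((not open) or ok)) -> (not on)
Before ok := ok: ((((not open) or ok) -> (not ok)) and ((not open) or ok)) -> (not on)
Answer: WP = ((((not open) or ok) -> (not ok)) and ((not open) or ok)) -> (not on)


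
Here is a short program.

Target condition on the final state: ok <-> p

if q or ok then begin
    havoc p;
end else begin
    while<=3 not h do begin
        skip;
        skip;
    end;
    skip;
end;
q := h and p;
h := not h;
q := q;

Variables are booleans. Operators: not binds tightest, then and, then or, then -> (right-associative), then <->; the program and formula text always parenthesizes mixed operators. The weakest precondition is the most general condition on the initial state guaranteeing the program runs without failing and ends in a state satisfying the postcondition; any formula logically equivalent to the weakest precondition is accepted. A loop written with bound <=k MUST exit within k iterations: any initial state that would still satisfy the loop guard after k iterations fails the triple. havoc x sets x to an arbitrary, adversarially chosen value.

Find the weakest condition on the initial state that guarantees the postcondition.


Working backward. After the program, ok <-> p must hold.
Before q := q: ok <-> p
Before h := not h: ok <-> p
Before q := h and p: ok <-> p
Then branch requires false; else branch requires ((not h) -> (((not h) -> (((not h) -> (h and (ok <-> p))) and (h -> (ok <-> p)))) and (h -> (ok <-> p)))) and (h -> (ok <-> p)).
Before the if: (not (q or ok)) and ((not (q or ok)) -> (((not h) -> (((not h) -> (((not h) -> (h and (ok <-> p))) and (h -> (ok <-> p)))) and (h -> (ok <-> p)))) and (h -> (ok <-> p))))
Answer: WP = (not (q or ok)) and ((not (q or ok)) -> (((not h) -> (((not h) -> (((not h) -> (h and (ok <-> p))) and (h -> (ok <-> p)))) and (h -> (ok <-> p)))) and (h -> (ok <-> p))))


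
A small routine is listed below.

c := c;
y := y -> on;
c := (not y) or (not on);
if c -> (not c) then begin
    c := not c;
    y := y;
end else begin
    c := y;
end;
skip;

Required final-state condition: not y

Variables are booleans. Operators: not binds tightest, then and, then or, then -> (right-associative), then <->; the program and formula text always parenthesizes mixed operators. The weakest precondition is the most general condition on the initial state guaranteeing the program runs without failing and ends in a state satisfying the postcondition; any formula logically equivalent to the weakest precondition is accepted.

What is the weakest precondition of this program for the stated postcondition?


Working backward. After the program, not y must hold.
Before skip: not y
Then branch requires not y; else branch requires not y.
Before the if: ((c -> (not c)) -> (not y)) and ((not (c -> (not c))) -> (not y))
Before c := (not y) or (not on): ((((not y) or (not on)) -> (not ((not y) or (not on)))) -> (not y)) and ((not (((not y) or (not on)) -> (not ((not y) or (not on))))) -> (not y))
Before y := y -> on: ((((not (y -> on)) or (not on)) -> (not ((not (y -> on)) or (not on)))) -> (not (y -> on))) and ((not (((not (y -> on)) or (not on)) -> (not ((not (y -> on)) or (not on))))) -> (not (y -> on)))
Before c := c: ((((not (y -> on)) or (not on)) -> (not ((not (y -> on)) or (not on)))) -> (not (y -> on))) and ((not (((not (y -> on)) or (not on)) -> (not ((not (y -> on)) or (not on))))) -> (not (y -> on)))
Answer: WP = ((((not (y -> on)) or (not on)) -> (not ((not (y -> on)) or (not on)))) -> (not (y -> on))) and ((not (((not (y -> on)) or (not on)) -> (not ((not (y -> on)) or (not on))))) -> (not (y -> on)))


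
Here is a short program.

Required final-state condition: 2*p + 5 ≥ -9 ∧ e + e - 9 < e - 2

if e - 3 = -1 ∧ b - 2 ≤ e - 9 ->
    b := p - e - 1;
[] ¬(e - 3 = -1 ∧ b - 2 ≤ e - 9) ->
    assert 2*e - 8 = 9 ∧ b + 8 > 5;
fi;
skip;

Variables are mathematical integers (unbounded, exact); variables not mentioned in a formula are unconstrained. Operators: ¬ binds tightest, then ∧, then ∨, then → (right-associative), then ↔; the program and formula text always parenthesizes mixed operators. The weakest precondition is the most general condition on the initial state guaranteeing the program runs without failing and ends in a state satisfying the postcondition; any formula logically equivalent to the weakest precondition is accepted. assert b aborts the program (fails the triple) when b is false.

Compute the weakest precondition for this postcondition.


Working backward. After the program, the postcondition 2*p + 5 ≥ -9 ∧ e + e - 9 < e - 2 must hold; in canonical form it is 2*p ≥ -14 ∧ e < 7.
Before skip: 2*p ≥ -14 ∧ e < 7
Then branch requires 2*p ≥ -14 ∧ e < 7; else branch requires 2*e = 17 ∧ b > -3 ∧ 2*p ≥ -14 ∧ e < 7.
Before the if: ((e = 2 ∧ b ≤ e - 7) → (2*p ≥ -14 ∧ e < 7)) ∧ ((¬(e = 2 ∧ b ≤ e - 7)) → (2*e = 17 ∧ b > -3 ∧ 2*p ≥ -14 ∧ e < 7))
Answer: WP = ((e = 2 ∧ b ≤ e - 7) → (2*p ≥ -14 ∧ e < 7)) ∧ ((¬(e = 2 ∧ b ≤ e - 7)) → (2*e = 17 ∧ b > -3 ∧ 2*p ≥ -14 ∧ e < 7))


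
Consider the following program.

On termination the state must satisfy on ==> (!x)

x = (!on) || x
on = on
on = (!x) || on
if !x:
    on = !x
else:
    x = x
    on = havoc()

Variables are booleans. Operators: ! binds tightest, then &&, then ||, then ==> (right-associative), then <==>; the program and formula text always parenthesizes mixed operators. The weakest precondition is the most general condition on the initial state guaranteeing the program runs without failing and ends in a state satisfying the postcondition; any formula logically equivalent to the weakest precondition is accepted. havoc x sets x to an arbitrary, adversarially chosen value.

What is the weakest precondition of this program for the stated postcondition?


Working backward. After the program, on ==> (!x) must hold.
Then branch requires true; else branch requires !x.
Before the if: x ==> (!x)
Before on := (!x) || on: x ==> (!x)
Before on := on: x ==> (!x)
Before x := (!on) || x: ((!on) || x) ==> (!((!on) || x))
Answer: WP = ((!on) || x) ==> (!((!on) || x))


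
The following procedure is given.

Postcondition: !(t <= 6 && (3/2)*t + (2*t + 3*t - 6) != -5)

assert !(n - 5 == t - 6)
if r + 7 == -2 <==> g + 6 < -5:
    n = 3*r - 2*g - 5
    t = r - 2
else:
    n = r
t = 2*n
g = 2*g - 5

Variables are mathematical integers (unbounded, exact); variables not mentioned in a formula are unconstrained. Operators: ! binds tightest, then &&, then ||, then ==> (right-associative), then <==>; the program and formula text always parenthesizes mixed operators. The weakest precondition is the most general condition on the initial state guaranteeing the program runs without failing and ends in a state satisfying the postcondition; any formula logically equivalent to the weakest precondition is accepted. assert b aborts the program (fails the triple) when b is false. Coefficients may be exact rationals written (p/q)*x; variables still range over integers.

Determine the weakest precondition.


Working backward. After the program, the postcondition !(t <= 6 && (3/2)*t + (2*t + 3*t - 6) != -5) must hold; in canonical form it is !(t <= 6 && (13/2)*t != 1).
Before g := 2*g - 5: !(t <= 6 && (13/2)*t != 1)
Before t := 2*n: !(2*n <= 6 && 13*n != 1)
Then branch requires !(6*r <= 4*g + 16 && 39*r != 26*g + 66); else branch requires !(2*r <= 6 && 13*r != 1).
Before the if: ((r == -9 <==> g < -11) ==> (!(6*r <= 4*g + 16 && 39*r != 26*g + 66))) && ((!(r == -9 <==> g < -11)) ==> (!(2*r <= 6 && 13*r != 1)))
Before assert !(n - 5 == t - 6): (!(n == t - 1)) && ((r == -9 <==> g < -11) ==> (!(6*r <= 4*g + 16 && 39*r != 26*g + 66))) && ((!(r == -9 <==> g < -11)) ==> (!(2*r <= 6 && 13*r != 1)))
Answer: WP = (!(n == t - 1)) && ((r == -9 <==> g < -11) ==> (!(6*r <= 4*g + 16 && 39*r != 26*g + 66))) && ((!(r == -9 <==> g < -11)) ==> (!(2*r <= 6 && 13*r != 1)))


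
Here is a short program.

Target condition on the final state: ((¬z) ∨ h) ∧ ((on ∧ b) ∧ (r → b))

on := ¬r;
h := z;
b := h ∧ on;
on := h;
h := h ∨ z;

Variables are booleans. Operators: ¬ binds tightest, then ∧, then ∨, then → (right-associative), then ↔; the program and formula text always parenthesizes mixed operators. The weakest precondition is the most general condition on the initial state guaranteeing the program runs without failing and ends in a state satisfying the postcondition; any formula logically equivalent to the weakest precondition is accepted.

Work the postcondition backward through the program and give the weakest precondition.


Working backward. After the program, the postcondition ((¬z) ∨ h) ∧ ((on ∧ b) ∧ (r → b)) must hold; in canonical form it is ((¬z) ∨ h) ∧ on ∧ b ∧ (r → b).
Before h := h ∨ z: on ∧ b ∧ (r → b)
Before on := h: h ∧ b ∧ (r → b)
Before b := h ∧ on: h ∧ on ∧ (r → (h ∧ on))
Before h := z: z ∧ on ∧ (r → (z ∧ on))
Before on := ¬r: z ∧ (¬r) ∧ (r → (z ∧ (¬r)))
Answer: WP = z ∧ (¬r) ∧ (r → (z ∧ (¬r)))
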